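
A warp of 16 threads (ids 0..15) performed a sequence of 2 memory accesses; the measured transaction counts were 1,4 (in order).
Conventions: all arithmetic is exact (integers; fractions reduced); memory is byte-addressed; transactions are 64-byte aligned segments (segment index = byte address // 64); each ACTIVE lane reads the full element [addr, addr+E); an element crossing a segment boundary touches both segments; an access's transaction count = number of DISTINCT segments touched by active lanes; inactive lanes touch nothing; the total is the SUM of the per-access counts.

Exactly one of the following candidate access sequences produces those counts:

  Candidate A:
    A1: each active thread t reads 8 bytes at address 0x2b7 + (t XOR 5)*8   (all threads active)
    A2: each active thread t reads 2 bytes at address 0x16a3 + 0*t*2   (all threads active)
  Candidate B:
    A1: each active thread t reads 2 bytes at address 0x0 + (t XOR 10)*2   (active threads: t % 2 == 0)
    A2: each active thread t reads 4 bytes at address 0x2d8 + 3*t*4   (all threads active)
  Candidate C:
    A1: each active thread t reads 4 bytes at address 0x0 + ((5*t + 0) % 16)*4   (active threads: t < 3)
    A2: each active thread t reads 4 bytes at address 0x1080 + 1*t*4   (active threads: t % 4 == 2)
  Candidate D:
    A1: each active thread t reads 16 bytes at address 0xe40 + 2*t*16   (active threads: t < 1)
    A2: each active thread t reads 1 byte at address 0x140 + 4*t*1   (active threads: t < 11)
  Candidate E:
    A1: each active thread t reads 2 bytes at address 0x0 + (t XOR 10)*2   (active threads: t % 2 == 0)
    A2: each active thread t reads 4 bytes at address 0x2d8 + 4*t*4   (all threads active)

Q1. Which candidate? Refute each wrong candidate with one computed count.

A: A1 gives 3 transactions, not 1
C: A2 gives 1 transaction, not 4
D: A2 gives 1 transaction, not 4
E: A2 gives 5 transactions, not 4
B: all counts match (1,4)

Answer: B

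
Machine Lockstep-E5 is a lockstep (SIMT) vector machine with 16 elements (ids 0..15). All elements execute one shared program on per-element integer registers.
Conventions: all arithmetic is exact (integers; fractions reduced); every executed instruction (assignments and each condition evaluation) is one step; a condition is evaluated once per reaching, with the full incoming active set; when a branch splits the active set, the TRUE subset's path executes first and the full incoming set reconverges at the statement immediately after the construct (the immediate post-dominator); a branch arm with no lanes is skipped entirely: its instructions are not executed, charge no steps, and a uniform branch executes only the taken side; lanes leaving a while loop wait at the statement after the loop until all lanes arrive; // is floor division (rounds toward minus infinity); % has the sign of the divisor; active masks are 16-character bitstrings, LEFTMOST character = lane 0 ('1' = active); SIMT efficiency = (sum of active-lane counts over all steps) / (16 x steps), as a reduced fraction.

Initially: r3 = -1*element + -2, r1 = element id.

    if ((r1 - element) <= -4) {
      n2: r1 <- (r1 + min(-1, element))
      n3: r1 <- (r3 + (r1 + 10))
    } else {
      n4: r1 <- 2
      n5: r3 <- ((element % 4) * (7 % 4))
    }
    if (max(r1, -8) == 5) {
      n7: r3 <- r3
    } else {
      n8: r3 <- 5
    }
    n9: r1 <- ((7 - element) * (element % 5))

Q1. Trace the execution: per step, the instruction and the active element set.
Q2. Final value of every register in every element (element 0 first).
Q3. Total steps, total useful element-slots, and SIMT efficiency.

step 0: eval ((r1 - element) <= -4)  1111111111111111
step 1: r1 <- 2                      1111111111111111
step 2: r3 <- ((element % 4) * (7 % 4)) 1111111111111111
step 3: eval (max(r1, -8) == 5)      1111111111111111
step 4: r3 <- 5                      1111111111111111
step 5: r1 <- ((7 - element) * (element % 5)) 1111111111111111

Answer: 6 steps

r3: 5,5,5,5,5,5,5,5,5,5,5,5,5,5,5,5
r1: 0,6,10,12,12,0,1,0,-3,-8,0,-4,-10,-18,-28,0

steps = 6; useful = 96; efficiency = 96/96 = 1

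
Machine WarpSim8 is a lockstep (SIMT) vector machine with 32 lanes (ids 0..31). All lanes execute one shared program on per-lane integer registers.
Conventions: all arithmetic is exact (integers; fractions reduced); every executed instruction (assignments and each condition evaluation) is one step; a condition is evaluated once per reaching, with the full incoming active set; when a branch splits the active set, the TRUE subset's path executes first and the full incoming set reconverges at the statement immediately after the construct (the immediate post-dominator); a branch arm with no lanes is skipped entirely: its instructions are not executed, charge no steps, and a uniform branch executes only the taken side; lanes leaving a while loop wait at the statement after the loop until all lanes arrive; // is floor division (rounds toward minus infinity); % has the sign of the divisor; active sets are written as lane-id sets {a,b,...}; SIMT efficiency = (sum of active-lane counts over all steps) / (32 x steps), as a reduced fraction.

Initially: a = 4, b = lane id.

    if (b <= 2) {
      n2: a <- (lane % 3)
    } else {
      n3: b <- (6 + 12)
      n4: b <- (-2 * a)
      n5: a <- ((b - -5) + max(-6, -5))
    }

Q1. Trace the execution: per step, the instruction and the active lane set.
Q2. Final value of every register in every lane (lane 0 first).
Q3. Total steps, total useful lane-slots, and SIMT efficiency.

step 0: eval (b <= 2)                {0,1,2,3,4,5,6,7,8,9,10,11,12,13,14,15,16,17,18,19,20,21,22,23,24,25,26,27,28,29,30,31}
step 1: a <- (lane % 3)              {0,1,2}
step 2: b <- (6 + 12)                {3,4,5,6,7,8,9,10,11,12,13,14,15,16,17,18,19,20,21,22,23,24,25,26,27,28,29,30,31}
step 3: b <- (-2 * a)                {3,4,5,6,7,8,9,10,11,12,13,14,15,16,17,18,19,20,21,22,23,24,25,26,27,28,29,30,31}
step 4: a <- ((b - -5) + max(-6, -5)) {3,4,5,6,7,8,9,10,11,12,13,14,15,16,17,18,19,20,21,22,23,24,25,26,27,28,29,30,31}

Answer: 5 steps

a: 0,1,2,-8,-8,-8,-8,-8,-8,-8,-8,-8,-8,-8,-8,-8,-8,-8,-8,-8,-8,-8,-8,-8,-8,-8,-8,-8,-8,-8,-8,-8
b: 0,1,2,-8,-8,-8,-8,-8,-8,-8,-8,-8,-8,-8,-8,-8,-8,-8,-8,-8,-8,-8,-8,-8,-8,-8,-8,-8,-8,-8,-8,-8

steps = 5; useful = 122; efficiency = 122/160 = 61/80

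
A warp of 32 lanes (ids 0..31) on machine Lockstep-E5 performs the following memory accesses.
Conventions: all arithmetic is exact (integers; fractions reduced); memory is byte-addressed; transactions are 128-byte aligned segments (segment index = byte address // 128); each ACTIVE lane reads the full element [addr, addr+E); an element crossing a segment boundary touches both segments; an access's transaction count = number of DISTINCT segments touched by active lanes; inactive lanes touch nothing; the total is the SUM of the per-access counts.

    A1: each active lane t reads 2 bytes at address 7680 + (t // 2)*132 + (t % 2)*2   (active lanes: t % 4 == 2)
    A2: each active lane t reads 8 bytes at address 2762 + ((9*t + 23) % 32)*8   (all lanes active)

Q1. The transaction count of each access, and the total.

A1: 8 transactions
A2: 3 transactions

Answer: 8,3; total 11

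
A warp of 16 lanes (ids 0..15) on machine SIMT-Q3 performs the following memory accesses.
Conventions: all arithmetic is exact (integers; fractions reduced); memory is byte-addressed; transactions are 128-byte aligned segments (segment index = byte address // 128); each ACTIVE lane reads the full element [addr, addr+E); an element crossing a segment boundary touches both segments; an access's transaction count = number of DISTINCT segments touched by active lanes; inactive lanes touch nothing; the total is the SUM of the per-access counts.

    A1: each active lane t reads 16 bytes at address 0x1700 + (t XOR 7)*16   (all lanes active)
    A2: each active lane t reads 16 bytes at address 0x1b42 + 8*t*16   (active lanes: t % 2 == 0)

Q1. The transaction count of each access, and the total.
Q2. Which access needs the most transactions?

A1: 2 transactions
A2: 8 transactions

Answer: 2,8; total 10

Answer: A2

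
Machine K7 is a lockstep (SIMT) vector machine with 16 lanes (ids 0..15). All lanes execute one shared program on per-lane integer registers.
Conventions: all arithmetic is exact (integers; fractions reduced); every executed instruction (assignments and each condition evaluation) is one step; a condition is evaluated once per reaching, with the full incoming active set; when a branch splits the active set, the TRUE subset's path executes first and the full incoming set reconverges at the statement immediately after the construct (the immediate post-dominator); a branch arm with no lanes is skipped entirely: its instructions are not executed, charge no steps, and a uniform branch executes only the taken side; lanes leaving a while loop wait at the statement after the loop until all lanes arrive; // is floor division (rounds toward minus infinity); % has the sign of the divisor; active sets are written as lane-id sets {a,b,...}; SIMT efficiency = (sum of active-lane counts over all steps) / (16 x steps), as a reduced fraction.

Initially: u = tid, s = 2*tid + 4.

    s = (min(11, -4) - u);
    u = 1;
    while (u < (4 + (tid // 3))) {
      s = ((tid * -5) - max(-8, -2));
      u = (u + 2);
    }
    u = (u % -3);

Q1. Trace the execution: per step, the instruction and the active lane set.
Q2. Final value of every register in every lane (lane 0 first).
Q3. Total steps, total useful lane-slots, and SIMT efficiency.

step 0: s <- (min(11, -4) - u)       {0,1,2,3,4,5,6,7,8,9,10,11,12,13,14,15}
step 1: u <- 1                       {0,1,2,3,4,5,6,7,8,9,10,11,12,13,14,15}
step 2: eval (u < (4 + (tid // 3)))  {0,1,2,3,4,5,6,7,8,9,10,11,12,13,14,15}
step 3: s <- ((tid * -5) - max(-8, -2)) {0,1,2,3,4,5,6,7,8,9,10,11,12,13,14,15}
step 4: u <- (u + 2)                 {0,1,2,3,4,5,6,7,8,9,10,11,12,13,14,15}
step 5: eval (u < (4 + (tid // 3)))  {0,1,2,3,4,5,6,7,8,9,10,11,12,13,14,15}
step 6: s <- ((tid * -5) - max(-8, -2)) {0,1,2,3,4,5,6,7,8,9,10,11,12,13,14,15}
step 7: u <- (u + 2)                 {0,1,2,3,4,5,6,7,8,9,10,11,12,13,14,15}
step 8: eval (u < (4 + (tid // 3)))  {0,1,2,3,4,5,6,7,8,9,10,11,12,13,14,15}
step 9: s <- ((tid * -5) - max(-8, -2)) {6,7,8,9,10,11,12,13,14,15}
step 10: u <- (u + 2)                 {6,7,8,9,10,11,12,13,14,15}
step 11: eval (u < (4 + (tid // 3)))  {6,7,8,9,10,11,12,13,14,15}
step 12: s <- ((tid * -5) - max(-8, -2)) {12,13,14,15}
step 13: u <- (u + 2)                 {12,13,14,15}
step 14: eval (u < (4 + (tid // 3)))  {12,13,14,15}
step 15: u <- (u % -3)                {0,1,2,3,4,5,6,7,8,9,10,11,12,13,14,15}

Answer: 16 steps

u: -1,-1,-1,-1,-1,-1,-2,-2,-2,-2,-2,-2,0,0,0,0
s: 2,-3,-8,-13,-18,-23,-28,-33,-38,-43,-48,-53,-58,-63,-68,-73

steps = 16; useful = 202; efficiency = 202/256 = 101/128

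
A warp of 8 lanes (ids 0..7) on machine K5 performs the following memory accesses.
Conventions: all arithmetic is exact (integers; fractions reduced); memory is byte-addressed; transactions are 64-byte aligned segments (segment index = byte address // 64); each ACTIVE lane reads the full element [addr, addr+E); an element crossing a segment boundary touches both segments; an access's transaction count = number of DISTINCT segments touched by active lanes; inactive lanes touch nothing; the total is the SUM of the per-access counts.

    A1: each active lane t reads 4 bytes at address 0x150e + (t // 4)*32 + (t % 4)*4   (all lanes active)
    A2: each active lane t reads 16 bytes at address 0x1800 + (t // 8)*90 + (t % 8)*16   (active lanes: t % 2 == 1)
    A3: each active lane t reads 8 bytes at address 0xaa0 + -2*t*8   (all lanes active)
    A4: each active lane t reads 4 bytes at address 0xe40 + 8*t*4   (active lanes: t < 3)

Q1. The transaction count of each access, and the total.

A1: 1 transaction
A2: 2 transactions
A3: 3 transactions
A4: 2 transactions

Answer: 1,2,3,2; total 8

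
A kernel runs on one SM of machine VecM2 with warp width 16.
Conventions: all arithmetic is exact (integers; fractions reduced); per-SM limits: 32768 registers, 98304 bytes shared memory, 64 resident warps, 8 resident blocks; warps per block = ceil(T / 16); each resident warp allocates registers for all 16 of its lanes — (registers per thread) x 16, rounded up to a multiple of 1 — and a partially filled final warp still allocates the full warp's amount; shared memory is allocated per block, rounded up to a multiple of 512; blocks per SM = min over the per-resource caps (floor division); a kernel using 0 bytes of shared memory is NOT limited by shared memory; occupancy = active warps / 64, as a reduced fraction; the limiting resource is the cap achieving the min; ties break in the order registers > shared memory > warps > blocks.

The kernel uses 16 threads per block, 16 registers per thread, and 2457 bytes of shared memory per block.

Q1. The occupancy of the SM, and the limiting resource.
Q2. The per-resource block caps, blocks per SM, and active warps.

Answer: occupancy 1/8, limited by blocks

registers: 128 blocks
shared memory: 38 blocks
warps: 64 blocks
blocks: 8 blocks

Answer: 8 blocks, 8 active warps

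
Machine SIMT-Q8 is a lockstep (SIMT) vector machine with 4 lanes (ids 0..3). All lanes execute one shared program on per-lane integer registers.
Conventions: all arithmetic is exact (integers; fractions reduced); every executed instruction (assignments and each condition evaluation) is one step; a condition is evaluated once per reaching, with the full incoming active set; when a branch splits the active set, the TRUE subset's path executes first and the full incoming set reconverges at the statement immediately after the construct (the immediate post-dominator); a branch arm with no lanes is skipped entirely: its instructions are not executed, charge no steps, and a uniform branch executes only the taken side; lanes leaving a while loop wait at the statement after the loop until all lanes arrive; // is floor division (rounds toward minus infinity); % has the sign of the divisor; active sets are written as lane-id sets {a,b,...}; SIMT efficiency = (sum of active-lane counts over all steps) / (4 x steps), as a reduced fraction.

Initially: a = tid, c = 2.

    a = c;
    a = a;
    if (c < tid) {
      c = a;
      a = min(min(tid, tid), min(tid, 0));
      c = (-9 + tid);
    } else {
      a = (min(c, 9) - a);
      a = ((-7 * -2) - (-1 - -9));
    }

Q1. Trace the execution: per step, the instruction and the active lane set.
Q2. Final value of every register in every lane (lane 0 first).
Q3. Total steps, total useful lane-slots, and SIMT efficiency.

step 0: a <- c                       {0,1,2,3}
step 1: a <- a                       {0,1,2,3}
step 2: eval (c < tid)               {0,1,2,3}
step 3: c <- a                       {3}
step 4: a <- min(min(tid, tid), min(tid, 0)) {3}
step 5: c <- (-9 + tid)              {3}
step 6: a <- (min(c, 9) - a)         {0,1,2}
step 7: a <- ((-7 * -2) - (-1 - -9)) {0,1,2}

Answer: 8 steps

a: 6,6,6,0
c: 2,2,2,-6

steps = 8; useful = 21; efficiency = 21/32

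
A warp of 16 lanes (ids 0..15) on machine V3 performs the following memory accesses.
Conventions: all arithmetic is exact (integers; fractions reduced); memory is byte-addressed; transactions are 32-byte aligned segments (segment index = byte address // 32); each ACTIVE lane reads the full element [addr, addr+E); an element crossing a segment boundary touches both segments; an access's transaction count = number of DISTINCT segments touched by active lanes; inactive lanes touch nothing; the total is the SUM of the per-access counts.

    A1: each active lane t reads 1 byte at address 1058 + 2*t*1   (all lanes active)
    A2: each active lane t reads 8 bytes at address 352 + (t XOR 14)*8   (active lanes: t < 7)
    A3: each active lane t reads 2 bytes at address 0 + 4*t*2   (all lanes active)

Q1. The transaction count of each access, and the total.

A1: 2 transactions
A2: 2 transactions
A3: 4 transactions

Answer: 2,2,4; total 8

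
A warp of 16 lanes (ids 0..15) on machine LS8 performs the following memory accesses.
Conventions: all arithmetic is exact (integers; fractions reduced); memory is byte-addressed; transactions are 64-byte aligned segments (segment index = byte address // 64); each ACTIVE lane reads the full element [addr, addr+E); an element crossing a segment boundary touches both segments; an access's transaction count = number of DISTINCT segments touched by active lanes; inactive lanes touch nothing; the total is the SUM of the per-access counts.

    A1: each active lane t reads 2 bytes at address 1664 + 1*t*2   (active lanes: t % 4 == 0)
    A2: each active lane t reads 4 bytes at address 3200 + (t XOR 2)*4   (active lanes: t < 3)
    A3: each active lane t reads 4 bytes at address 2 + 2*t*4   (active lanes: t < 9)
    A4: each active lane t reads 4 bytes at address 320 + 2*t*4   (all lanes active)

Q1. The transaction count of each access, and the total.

A1: 1 transaction
A2: 1 transaction
A3: 2 transactions
A4: 2 transactions

Answer: 1,1,2,2; total 6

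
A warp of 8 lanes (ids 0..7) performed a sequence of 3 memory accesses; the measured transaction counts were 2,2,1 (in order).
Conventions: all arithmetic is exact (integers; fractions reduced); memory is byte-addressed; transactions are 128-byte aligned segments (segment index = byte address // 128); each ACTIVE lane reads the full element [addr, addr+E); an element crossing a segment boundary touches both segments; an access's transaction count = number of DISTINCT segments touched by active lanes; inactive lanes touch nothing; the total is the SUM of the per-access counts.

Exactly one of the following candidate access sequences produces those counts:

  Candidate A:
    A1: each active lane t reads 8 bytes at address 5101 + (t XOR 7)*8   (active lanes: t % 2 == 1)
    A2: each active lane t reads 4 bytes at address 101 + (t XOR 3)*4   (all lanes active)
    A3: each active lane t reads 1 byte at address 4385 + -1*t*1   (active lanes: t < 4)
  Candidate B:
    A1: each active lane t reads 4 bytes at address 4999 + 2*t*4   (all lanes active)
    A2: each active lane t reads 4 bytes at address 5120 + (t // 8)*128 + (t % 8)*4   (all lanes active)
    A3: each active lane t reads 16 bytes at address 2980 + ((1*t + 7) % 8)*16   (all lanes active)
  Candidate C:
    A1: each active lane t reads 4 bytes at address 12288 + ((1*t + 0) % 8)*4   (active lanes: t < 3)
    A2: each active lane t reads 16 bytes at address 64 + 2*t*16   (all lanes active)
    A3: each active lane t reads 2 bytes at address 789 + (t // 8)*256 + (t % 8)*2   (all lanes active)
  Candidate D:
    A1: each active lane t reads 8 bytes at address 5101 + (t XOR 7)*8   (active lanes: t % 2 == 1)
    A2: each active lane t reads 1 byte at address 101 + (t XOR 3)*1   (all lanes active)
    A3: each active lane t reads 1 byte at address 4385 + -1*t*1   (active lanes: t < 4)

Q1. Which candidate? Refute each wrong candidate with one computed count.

B: A1 gives 1 transaction, not 2
C: A1 gives 1 transaction, not 2
D: A2 gives 1 transaction, not 2
A: all counts match (2,2,1)

Answer: A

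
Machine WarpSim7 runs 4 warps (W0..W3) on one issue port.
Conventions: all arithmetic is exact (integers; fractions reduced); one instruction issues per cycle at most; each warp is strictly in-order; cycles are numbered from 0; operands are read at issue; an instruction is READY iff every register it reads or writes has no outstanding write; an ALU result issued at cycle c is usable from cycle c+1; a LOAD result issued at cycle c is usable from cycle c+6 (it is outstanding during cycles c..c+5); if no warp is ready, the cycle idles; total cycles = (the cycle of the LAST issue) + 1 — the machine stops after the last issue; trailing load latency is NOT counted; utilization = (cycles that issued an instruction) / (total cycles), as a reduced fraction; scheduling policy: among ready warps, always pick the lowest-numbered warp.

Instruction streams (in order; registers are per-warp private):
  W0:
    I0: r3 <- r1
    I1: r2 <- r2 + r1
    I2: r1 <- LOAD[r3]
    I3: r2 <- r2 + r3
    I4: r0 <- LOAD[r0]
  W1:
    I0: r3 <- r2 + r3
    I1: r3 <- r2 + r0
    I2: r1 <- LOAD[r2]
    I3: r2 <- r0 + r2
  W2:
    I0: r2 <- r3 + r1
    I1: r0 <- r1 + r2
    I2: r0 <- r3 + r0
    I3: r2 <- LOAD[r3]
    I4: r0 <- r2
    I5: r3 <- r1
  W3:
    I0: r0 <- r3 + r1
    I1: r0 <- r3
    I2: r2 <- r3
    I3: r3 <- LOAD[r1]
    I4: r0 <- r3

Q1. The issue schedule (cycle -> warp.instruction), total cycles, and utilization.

cycle 0: W0.I0
cycle 1: W0.I1
cycle 2: W0.I2
cycle 3: W0.I3
cycle 4: W0.I4
cycle 5: W1.I0
cycle 6: W1.I1
cycle 7: W1.I2
cycle 8: W1.I3
cycle 9: W2.I0
cycle 10: W2.I1
cycle 11: W2.I2
cycle 12: W2.I3
cycle 13: W3.I0
cycle 14: W3.I1
cycle 15: W3.I2
cycle 16: W3.I3
cycle 17: idle
cycle 18: W2.I4
cycle 19: W2.I5
cycle 20: idle
cycle 21: idle
cycle 22: W3.I4

Answer: 23 cycles, utilization 20/23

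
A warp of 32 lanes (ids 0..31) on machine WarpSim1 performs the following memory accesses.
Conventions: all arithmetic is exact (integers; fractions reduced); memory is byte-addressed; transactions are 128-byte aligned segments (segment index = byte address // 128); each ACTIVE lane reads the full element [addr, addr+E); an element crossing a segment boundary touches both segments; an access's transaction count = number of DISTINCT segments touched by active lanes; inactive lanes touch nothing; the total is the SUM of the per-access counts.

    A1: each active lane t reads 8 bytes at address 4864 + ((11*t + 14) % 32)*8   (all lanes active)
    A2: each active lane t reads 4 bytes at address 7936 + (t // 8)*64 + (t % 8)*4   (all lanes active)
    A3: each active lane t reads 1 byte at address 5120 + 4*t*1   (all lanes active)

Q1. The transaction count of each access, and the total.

A1: 2 transactions
A2: 2 transactions
A3: 1 transaction

Answer: 2,2,1; total 5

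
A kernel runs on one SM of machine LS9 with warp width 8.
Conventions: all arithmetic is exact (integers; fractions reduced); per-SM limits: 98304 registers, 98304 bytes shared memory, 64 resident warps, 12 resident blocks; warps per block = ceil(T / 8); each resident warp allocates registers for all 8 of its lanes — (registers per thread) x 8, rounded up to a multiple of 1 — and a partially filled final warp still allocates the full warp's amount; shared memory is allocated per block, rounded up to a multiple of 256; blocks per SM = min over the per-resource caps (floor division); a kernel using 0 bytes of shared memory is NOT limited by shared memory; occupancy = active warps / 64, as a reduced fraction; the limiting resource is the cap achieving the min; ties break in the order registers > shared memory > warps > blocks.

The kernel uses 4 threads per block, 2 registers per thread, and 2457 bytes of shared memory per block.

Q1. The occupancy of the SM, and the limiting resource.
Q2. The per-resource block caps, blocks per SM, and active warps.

Answer: occupancy 3/16, limited by blocks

registers: 6144 blocks
shared memory: 38 blocks
warps: 64 blocks
blocks: 12 blocks

Answer: 12 blocks, 12 active warps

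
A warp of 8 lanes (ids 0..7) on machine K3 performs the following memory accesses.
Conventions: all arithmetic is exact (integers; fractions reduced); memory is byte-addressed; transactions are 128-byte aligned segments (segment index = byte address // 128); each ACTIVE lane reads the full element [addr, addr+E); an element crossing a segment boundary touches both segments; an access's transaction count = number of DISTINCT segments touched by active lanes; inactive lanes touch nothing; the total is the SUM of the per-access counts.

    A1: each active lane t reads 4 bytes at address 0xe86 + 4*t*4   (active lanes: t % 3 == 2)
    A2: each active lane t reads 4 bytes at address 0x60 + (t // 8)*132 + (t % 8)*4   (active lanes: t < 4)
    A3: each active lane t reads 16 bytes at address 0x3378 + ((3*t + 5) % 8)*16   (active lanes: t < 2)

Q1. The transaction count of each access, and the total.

A1: 1 transaction
A2: 1 transaction
A3: 2 transactions

Answer: 1,1,2; total 4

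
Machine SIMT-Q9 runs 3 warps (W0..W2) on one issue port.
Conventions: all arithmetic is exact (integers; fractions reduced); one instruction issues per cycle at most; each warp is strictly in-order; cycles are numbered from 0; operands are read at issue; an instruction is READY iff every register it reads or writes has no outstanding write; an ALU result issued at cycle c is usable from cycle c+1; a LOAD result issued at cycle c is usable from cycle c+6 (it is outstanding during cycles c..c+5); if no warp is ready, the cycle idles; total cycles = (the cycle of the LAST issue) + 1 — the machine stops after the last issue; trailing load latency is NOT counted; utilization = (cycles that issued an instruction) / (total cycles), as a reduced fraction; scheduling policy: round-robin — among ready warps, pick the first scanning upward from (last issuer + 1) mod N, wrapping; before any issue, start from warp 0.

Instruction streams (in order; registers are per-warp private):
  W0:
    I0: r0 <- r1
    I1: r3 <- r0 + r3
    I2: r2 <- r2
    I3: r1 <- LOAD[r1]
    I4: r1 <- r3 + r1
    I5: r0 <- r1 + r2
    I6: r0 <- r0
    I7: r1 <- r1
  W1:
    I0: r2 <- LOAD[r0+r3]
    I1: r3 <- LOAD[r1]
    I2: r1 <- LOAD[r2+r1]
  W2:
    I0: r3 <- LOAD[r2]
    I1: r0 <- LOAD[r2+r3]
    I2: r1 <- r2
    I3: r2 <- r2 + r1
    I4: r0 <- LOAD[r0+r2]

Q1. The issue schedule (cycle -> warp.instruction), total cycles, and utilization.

cycle 0: W0.I0
cycle 1: W1.I0
cycle 2: W2.I0
cycle 3: W0.I1
cycle 4: W1.I1
cycle 5: W0.I2
cycle 6: W0.I3
cycle 7: W1.I2
cycle 8: W2.I1
cycle 9: W2.I2
cycle 10: W2.I3
cycle 11: idle
cycle 12: W0.I4
cycle 13: W0.I5
cycle 14: W2.I4
cycle 15: W0.I6
cycle 16: W0.I7

Answer: 17 cycles, utilization 16/17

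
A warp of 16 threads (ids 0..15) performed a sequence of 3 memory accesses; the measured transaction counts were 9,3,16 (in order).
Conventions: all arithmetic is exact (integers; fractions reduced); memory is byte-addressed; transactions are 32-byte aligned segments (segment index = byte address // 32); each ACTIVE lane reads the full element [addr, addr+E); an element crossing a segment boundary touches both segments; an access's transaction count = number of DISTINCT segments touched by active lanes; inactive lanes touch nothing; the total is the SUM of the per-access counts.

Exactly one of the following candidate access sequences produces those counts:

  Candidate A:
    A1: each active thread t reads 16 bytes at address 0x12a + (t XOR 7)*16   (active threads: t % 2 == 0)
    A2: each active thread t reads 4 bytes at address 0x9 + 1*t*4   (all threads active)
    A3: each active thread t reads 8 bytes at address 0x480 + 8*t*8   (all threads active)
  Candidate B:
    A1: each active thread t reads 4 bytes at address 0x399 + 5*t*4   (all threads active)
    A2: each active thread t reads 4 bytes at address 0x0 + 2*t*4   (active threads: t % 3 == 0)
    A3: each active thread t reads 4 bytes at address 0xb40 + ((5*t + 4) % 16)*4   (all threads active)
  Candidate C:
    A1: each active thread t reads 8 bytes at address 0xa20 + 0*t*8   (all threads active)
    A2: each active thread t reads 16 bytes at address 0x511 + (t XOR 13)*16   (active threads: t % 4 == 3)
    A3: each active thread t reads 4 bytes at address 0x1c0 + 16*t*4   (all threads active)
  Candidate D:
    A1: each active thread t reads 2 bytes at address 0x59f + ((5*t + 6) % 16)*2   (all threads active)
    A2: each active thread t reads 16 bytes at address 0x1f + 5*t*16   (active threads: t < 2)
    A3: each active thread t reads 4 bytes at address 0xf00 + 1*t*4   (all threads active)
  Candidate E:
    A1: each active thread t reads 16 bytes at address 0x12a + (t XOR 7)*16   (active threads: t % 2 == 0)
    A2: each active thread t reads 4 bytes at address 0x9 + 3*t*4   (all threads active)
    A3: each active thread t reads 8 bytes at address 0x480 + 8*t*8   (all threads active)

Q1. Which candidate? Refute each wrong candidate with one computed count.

B: A1 gives 11 transactions, not 9
C: A1 gives 1 transaction, not 9
D: A1 gives 2 transactions, not 9
E: A2 gives 7 transactions, not 3
A: all counts match (9,3,16)

Answer: A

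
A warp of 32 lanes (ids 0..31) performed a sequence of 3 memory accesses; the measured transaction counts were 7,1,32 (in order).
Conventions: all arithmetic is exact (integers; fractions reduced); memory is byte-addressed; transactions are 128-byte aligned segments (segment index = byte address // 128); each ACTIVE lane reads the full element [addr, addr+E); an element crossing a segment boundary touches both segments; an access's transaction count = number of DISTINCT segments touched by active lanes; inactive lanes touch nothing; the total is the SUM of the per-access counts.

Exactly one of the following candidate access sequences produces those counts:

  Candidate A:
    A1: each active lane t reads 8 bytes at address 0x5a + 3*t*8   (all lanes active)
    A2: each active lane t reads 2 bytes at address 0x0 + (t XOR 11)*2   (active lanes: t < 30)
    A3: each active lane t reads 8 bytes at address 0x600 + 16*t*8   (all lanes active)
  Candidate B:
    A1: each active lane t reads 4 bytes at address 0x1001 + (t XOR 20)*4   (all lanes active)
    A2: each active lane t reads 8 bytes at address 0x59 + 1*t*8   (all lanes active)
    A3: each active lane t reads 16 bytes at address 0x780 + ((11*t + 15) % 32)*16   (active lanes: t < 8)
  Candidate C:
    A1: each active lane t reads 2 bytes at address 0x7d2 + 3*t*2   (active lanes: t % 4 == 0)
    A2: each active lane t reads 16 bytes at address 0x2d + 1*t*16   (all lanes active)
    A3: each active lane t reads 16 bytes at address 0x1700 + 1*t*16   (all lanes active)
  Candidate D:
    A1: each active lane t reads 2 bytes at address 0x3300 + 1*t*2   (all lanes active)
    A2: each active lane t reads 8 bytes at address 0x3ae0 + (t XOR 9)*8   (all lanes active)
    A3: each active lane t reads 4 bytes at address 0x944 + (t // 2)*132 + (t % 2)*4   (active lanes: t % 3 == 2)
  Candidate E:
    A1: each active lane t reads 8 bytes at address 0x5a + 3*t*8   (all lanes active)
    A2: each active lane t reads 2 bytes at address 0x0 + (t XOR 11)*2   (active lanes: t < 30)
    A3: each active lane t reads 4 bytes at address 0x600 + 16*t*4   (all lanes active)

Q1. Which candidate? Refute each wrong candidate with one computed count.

B: A1 gives 2 transactions, not 7
C: A1 gives 2 transactions, not 7
D: A1 gives 1 transaction, not 7
E: A3 gives 16 transactions, not 32
A: all counts match (7,1,32)

Answer: A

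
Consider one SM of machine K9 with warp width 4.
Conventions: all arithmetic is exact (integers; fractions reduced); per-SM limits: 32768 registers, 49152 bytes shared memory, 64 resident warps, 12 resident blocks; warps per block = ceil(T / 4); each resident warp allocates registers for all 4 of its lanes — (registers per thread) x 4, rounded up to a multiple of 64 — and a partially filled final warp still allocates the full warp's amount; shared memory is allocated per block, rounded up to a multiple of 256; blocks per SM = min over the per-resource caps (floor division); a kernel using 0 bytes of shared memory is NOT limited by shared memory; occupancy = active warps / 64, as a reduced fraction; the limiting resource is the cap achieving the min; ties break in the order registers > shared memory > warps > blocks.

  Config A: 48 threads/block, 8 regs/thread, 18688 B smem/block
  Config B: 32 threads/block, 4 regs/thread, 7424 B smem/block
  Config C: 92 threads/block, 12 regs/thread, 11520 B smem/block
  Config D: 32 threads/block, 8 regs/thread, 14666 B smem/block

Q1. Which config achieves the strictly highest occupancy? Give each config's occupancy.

occupancies: A 3/8, B 3/4, C 23/32, D 3/8

Answer: B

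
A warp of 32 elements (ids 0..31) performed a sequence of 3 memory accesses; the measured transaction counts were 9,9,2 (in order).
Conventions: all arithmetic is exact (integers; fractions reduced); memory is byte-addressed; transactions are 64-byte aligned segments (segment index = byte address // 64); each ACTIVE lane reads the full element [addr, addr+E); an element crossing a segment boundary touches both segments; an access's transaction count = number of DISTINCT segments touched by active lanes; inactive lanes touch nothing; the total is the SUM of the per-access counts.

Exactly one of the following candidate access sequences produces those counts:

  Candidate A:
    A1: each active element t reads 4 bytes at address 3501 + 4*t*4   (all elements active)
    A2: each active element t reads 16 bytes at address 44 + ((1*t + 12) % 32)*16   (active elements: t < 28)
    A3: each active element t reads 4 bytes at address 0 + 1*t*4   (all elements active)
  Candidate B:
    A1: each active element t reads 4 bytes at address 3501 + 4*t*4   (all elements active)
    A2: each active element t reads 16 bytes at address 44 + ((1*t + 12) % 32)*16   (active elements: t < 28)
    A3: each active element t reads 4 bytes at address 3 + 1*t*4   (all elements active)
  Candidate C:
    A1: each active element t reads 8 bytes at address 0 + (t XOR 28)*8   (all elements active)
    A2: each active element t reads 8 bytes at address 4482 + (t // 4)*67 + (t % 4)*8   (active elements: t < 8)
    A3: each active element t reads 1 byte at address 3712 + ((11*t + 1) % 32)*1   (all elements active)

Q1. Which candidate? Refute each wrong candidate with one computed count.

B: A3 gives 3 transactions, not 2
C: A1 gives 4 transactions, not 9
A: all counts match (9,9,2)

Answer: A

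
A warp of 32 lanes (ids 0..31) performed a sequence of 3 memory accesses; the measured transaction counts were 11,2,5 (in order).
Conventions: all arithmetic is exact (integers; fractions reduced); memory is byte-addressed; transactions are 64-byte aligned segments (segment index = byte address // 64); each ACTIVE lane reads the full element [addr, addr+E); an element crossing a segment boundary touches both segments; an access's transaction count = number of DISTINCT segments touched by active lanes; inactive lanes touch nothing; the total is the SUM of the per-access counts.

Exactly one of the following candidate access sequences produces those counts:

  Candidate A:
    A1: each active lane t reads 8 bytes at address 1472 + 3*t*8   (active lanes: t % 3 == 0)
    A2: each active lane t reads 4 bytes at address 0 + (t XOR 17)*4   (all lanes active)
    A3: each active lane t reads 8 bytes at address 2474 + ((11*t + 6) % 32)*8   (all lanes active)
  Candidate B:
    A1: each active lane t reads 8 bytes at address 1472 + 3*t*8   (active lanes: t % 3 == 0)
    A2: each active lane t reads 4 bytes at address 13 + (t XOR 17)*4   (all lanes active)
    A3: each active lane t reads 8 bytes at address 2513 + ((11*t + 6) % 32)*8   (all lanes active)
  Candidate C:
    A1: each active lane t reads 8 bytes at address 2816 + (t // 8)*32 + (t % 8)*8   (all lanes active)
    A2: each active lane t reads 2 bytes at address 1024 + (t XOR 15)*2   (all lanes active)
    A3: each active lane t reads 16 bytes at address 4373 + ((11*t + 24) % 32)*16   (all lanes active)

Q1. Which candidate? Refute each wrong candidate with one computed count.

B: A2 gives 3 transactions, not 2
C: A1 gives 3 transactions, not 11
A: all counts match (11,2,5)

Answer: A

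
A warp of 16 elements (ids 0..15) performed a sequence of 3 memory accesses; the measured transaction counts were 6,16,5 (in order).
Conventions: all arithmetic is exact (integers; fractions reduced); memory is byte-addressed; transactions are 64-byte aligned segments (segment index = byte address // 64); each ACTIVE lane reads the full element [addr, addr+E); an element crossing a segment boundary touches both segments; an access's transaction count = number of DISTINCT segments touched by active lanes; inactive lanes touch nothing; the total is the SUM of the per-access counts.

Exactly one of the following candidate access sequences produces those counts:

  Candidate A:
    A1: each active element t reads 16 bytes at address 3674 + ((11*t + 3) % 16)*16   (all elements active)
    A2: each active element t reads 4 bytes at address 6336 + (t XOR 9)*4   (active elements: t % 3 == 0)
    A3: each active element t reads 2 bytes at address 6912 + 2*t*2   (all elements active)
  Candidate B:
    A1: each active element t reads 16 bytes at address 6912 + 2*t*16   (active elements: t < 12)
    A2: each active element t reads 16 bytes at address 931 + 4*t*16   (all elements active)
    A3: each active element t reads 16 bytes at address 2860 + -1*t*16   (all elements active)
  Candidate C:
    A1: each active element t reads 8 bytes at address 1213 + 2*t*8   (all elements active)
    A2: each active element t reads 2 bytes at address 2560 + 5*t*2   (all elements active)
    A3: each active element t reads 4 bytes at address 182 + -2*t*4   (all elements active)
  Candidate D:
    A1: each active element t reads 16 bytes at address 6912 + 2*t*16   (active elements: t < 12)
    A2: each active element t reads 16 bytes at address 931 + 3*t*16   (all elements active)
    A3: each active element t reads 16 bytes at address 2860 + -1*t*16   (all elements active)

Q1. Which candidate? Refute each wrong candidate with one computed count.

A: A1 gives 5 transactions, not 6
C: A1 gives 5 transactions, not 6
D: A2 gives 13 transactions, not 16
B: all counts match (6,16,5)

Answer: B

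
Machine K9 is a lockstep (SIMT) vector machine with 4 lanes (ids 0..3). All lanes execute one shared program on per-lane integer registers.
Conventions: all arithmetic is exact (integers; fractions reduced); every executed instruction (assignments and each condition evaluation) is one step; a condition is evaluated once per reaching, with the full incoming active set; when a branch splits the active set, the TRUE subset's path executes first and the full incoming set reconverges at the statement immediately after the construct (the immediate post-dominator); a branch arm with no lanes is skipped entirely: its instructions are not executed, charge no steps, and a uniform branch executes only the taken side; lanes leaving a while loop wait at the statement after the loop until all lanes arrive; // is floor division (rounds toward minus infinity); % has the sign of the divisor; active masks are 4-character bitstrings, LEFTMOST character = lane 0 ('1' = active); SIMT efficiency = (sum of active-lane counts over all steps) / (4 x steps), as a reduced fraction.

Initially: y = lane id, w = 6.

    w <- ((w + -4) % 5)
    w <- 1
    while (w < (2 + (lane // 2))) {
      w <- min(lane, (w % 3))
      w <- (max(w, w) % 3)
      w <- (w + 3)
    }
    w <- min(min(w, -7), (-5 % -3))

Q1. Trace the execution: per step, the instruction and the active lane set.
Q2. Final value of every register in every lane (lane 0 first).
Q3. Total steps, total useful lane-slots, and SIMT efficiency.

step 0: w <- ((w + -4) % 5)          1111
step 1: w <- 1                       1111
step 2: eval (w < (2 + (lane // 2))) 1111
step 3: w <- min(lane, (w % 3))      1111
step 4: w <- (max(w, w) % 3)         1111
step 5: w <- (w + 3)                 1111
step 6: eval (w < (2 + (lane // 2))) 1111
step 7: w <- min(min(w, -7), (-5 % -3)) 1111

Answer: 8 steps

y: 0,1,2,3
w: -7,-7,-7,-7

steps = 8; useful = 32; efficiency = 32/32 = 1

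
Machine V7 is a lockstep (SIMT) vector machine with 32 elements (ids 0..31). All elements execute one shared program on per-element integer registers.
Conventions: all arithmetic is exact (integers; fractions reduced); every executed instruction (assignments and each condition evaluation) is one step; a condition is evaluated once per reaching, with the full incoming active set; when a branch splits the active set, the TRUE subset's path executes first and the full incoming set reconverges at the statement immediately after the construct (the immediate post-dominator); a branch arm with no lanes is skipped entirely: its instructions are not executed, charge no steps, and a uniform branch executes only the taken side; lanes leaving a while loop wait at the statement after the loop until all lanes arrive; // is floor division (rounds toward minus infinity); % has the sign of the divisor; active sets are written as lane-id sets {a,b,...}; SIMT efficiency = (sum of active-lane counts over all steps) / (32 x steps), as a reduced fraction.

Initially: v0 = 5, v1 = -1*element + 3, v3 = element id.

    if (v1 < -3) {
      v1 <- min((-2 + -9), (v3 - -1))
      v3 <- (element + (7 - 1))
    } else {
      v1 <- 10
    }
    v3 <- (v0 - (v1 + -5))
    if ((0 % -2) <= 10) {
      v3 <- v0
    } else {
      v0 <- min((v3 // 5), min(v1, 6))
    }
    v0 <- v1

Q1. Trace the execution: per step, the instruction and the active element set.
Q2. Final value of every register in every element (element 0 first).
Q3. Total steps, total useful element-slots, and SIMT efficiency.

step 0: eval (v1 < -3)               {0,1,2,3,4,5,6,7,8,9,10,11,12,13,14,15,16,17,18,19,20,21,22,23,24,25,26,27,28,29,30,31}
step 1: v1 <- min((-2 + -9), (v3 - -1)) {7,8,9,10,11,12,13,14,15,16,17,18,19,20,21,22,23,24,25,26,27,28,29,30,31}
step 2: v3 <- (element + (7 - 1))    {7,8,9,10,11,12,13,14,15,16,17,18,19,20,21,22,23,24,25,26,27,28,29,30,31}
step 3: v1 <- 10                     {0,1,2,3,4,5,6}
step 4: v3 <- (v0 - (v1 + -5))       {0,1,2,3,4,5,6,7,8,9,10,11,12,13,14,15,16,17,18,19,20,21,22,23,24,25,26,27,28,29,30,31}
step 5: eval ((0 % -2) <= 10)        {0,1,2,3,4,5,6,7,8,9,10,11,12,13,14,15,16,17,18,19,20,21,22,23,24,25,26,27,28,29,30,31}
step 6: v3 <- v0                     {0,1,2,3,4,5,6,7,8,9,10,11,12,13,14,15,16,17,18,19,20,21,22,23,24,25,26,27,28,29,30,31}
step 7: v0 <- v1                     {0,1,2,3,4,5,6,7,8,9,10,11,12,13,14,15,16,17,18,19,20,21,22,23,24,25,26,27,28,29,30,31}

Answer: 8 steps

v0: 10,10,10,10,10,10,10,-11,-11,-11,-11,-11,-11,-11,-11,-11,-11,-11,-11,-11,-11,-11,-11,-11,-11,-11,-11,-11,-11,-11,-11,-11
v1: 10,10,10,10,10,10,10,-11,-11,-11,-11,-11,-11,-11,-11,-11,-11,-11,-11,-11,-11,-11,-11,-11,-11,-11,-11,-11,-11,-11,-11,-11
v3: 5,5,5,5,5,5,5,5,5,5,5,5,5,5,5,5,5,5,5,5,5,5,5,5,5,5,5,5,5,5,5,5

steps = 8; useful = 217; efficiency = 217/256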